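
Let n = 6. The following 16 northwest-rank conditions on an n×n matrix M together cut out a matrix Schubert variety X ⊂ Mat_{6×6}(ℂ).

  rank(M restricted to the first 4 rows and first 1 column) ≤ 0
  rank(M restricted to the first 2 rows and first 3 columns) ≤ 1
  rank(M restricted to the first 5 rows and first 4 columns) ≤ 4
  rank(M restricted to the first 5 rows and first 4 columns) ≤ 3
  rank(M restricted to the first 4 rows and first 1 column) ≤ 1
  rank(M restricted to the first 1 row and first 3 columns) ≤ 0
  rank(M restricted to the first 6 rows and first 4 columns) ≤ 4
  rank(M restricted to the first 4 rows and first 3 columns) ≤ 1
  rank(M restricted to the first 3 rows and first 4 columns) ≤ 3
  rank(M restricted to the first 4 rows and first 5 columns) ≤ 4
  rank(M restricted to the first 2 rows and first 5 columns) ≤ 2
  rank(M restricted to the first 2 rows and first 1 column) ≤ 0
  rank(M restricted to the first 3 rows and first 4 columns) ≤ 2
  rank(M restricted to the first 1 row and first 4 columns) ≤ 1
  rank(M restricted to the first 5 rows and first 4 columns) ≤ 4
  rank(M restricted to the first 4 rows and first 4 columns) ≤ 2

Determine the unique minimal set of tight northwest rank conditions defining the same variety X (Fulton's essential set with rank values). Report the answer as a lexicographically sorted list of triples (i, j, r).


The tightest implied rank at each (i,j), from the 16 conditions:

  i=1: 0 | 0 | 0 | 1 | 1 | 1
  i=2: 0 | 1 | 1 | 2 | 2 | 2
  i=3: 0 | 1 | 1 | 2 | 3 | 3
  i=4: 0 | 1 | 1 | 2 | 3 | 4
  i=5: 1 | 2 | 2 | 3 | 4 | 5
  i=6: 1 | 2 | 3 | 4 | 5 | 6

so w = (4, 2, 5, 6, 1, 3).

Rothe diagram D(w) (8 cells), 3 SE-corners (essential conditions):

[(1, 3, 0), (4, 1, 0), (4, 3, 1)]


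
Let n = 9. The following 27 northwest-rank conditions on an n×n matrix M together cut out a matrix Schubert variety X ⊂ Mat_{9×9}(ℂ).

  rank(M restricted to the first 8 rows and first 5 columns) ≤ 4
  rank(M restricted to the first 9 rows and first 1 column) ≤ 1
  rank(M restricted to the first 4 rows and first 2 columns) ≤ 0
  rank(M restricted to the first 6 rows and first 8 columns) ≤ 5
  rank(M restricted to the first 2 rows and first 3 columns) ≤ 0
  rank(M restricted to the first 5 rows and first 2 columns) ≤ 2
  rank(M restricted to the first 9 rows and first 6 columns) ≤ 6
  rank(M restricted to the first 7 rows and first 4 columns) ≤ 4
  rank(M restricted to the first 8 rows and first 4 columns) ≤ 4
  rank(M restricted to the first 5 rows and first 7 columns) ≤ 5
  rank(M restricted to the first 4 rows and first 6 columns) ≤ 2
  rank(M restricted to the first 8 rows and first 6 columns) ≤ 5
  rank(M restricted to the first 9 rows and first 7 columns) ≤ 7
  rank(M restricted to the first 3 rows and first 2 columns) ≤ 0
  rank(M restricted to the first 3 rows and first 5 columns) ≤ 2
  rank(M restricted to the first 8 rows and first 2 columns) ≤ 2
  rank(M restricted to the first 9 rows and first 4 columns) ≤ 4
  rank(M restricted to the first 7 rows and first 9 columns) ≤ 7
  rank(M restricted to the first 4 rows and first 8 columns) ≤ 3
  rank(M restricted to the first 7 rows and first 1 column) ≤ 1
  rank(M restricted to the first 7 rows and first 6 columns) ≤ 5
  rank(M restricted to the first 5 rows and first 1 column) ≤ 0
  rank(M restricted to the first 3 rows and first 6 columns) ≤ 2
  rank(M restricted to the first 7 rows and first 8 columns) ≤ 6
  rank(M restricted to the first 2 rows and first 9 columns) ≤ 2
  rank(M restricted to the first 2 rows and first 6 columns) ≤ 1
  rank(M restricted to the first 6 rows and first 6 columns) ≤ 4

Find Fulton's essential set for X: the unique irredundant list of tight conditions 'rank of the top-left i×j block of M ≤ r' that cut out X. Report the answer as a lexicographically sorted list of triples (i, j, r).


Propagating the 27 rank bounds to every northwest block:

  row 1: 0, 0, 0, 1, 1, 1, 1, 1, 1
  row 2: 0, 0, 0, 1, 1, 1, 2, 2, 2
  row 3: 0, 0, 1, 2, 2, 2, 3, 3, 3
  row 4: 0, 0, 1, 2, 2, 2, 3, 3, 4
  row 5: 0, 1, 2, 3, 3, 3, 4, 4, 5
  row 6: 1, 2, 3, 4, 4, 4, 5, 5, 6
  row 7: 1, 2, 3, 4, 4, 5, 6, 6, 7
  row 8: 1, 2, 3, 4, 4, 5, 6, 7, 8
  row 9: 1, 2, 3, 4, 5, 6, 7, 8, 9

the unique w with this rank table is (4, 7, 3, 9, 2, 1, 6, 8, 5).

ℓ(w)=18; the 7 essential cells (i,j,r):

[(2, 3, 0), (2, 6, 1), (4, 2, 0), (4, 6, 2), (4, 8, 3), (5, 1, 0), (8, 5, 4)]


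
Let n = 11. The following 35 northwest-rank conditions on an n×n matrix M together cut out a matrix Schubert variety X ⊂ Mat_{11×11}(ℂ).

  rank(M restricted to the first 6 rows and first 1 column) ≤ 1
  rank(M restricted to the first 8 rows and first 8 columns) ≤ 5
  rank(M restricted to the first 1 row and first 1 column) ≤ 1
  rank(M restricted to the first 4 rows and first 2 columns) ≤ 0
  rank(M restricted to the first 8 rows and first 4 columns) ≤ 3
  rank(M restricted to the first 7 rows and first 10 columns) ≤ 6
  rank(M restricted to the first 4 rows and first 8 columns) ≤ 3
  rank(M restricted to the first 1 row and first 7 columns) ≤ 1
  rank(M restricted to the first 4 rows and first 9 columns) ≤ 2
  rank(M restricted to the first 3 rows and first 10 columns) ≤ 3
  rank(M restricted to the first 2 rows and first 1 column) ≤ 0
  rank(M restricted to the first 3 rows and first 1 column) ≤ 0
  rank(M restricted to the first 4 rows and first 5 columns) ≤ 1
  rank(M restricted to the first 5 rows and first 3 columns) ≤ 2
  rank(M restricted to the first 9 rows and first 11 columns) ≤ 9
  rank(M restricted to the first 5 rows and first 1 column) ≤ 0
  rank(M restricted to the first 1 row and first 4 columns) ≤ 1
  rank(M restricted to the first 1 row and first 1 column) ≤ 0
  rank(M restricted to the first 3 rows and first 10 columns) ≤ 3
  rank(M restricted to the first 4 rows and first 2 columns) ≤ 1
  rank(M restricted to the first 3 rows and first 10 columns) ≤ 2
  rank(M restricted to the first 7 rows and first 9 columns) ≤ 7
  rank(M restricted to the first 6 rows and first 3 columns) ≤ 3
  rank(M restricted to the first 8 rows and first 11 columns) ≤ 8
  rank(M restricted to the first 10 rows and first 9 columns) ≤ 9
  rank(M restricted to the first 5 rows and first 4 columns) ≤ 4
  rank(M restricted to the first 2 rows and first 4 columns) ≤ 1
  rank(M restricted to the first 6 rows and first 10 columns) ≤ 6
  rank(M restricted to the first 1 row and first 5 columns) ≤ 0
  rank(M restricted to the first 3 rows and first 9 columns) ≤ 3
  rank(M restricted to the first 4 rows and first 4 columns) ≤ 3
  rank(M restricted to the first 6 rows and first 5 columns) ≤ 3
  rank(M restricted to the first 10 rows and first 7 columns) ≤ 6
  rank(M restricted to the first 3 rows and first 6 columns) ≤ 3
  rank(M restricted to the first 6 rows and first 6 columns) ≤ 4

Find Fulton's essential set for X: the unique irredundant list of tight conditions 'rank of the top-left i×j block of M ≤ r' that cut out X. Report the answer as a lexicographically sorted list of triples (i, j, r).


Recovering R(i,j) via the rank-extension bound from the 35 conditions:

  i=1: 0 0 0 0 0 1 1 1 1 1 1
  i=2: 0 0 1 1 1 2 2 2 2 2 2
  i=3: 0 0 1 1 1 2 2 2 2 2 3
  i=4: 0 0 1 1 1 2 2 2 2 3 4
  i=5: 0 1 2 2 2 3 3 3 3 4 5
  i=6: 1 2 3 3 3 4 4 4 4 5 6
  i=7: 1 2 3 3 4 5 5 5 5 6 7
  i=8: 1 2 3 3 4 5 5 5 6 7 8
  i=9: 1 2 3 4 5 6 6 6 7 8 9
  i=10: 1 2 3 4 5 6 6 7 8 9 10
  i=11: 1 2 3 4 5 6 7 8 9 10 11

the unique w with this rank table is (6, 3, 11, 10, 2, 1, 5, 9, 4, 8, 7).

Fulton essential set (9 of the 28 Rothe cells):

[(1, 5, 0), (3, 10, 2), (4, 2, 0), (4, 5, 1), (4, 9, 2), (5, 1, 0), (8, 4, 3), (8, 8, 5), (10, 7, 6)]


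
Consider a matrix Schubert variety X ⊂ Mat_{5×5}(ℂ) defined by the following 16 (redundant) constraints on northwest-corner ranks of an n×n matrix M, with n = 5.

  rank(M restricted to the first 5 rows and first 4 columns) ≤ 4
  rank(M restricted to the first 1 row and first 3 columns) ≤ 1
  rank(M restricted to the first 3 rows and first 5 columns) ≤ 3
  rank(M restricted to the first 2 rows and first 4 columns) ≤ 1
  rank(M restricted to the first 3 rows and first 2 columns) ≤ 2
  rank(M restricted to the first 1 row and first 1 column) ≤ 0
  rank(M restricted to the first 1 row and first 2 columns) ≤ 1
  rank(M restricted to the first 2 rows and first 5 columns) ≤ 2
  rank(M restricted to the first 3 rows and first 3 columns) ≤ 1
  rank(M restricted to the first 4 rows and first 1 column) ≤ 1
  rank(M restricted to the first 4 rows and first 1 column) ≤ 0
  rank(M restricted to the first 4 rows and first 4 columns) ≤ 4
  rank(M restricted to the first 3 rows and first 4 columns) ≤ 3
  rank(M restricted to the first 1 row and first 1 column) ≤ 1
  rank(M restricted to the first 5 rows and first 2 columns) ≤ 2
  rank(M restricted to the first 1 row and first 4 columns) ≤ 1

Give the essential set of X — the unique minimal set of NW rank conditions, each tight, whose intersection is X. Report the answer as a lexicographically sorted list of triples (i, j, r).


Propagating the 16 rank bounds to every northwest block:

  i=1: 0, 1, 1, 1, 1
  i=2: 0, 1, 1, 1, 2
  i=3: 0, 1, 1, 2, 3
  i=4: 0, 1, 2, 3, 4
  i=5: 1, 2, 3, 4, 5

the unique w with this rank table is (2, 5, 4, 3, 1).

D(w) has 7 cells with 3 SE-corners; essential set:

[(2, 4, 1), (3, 3, 1), (4, 1, 0)]


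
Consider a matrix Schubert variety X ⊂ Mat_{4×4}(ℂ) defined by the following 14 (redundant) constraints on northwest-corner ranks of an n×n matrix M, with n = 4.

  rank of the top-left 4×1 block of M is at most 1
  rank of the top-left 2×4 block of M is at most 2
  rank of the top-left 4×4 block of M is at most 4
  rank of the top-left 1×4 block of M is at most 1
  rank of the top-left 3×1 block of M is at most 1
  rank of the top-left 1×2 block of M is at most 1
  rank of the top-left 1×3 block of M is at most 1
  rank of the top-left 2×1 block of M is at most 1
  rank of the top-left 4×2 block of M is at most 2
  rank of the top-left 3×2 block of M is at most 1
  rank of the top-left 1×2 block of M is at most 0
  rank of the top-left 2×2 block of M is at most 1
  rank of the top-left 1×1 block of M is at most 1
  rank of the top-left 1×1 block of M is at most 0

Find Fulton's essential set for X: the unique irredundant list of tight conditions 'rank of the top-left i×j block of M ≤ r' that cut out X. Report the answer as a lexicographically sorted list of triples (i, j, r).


Reconstructing r_w from the 14 given conditions:

  R[1]: 0 0 1 1
  R[2]: 1 1 2 2
  R[3]: 1 1 2 3
  R[4]: 1 2 3 4

the unique w with this rank table is (3, 1, 4, 2).

Fulton essential set (2 of the 3 Rothe cells):

[(1, 2, 0), (3, 2, 1)]


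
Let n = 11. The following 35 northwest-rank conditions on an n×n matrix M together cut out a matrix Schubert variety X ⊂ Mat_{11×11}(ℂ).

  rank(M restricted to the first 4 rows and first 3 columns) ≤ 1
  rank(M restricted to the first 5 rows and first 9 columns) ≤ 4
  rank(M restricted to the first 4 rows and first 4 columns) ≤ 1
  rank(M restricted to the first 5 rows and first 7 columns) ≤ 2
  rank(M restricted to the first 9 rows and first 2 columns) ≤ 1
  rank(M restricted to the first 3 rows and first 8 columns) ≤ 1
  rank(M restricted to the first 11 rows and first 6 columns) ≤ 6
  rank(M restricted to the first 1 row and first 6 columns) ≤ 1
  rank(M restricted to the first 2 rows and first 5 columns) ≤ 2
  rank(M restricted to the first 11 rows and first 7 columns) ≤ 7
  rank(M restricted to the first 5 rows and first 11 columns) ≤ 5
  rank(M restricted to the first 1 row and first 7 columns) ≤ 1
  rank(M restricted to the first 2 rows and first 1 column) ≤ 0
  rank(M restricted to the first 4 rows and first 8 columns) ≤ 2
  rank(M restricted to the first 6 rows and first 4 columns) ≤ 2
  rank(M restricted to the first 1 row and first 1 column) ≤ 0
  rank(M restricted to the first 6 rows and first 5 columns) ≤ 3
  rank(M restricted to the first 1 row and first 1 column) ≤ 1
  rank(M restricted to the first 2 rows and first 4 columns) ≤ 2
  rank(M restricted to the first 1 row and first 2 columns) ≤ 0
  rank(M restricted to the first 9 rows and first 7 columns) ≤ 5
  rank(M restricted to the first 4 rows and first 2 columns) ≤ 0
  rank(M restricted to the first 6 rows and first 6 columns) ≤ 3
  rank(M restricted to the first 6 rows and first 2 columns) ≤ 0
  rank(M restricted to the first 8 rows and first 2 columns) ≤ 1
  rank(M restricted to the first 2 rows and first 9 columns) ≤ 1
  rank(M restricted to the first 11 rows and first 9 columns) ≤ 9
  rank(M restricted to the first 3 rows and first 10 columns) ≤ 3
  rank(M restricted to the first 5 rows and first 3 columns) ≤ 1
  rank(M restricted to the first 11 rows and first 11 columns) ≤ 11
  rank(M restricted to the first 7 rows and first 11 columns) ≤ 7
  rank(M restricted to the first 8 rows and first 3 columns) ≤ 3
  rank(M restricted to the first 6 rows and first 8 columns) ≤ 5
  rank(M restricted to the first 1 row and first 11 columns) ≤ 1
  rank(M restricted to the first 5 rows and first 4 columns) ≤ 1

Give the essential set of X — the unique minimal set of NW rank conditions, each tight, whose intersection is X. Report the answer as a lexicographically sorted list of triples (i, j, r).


Reconstructing r_w from the 35 given conditions:

  0 | 0 | 1 | 1 | 1 | 1 | 1 | 1 | 1 | 1 | 1
  0 | 0 | 1 | 1 | 1 | 1 | 1 | 1 | 1 | 2 | 2
  0 | 0 | 1 | 1 | 1 | 1 | 1 | 1 | 2 | 3 | 3
  0 | 0 | 1 | 1 | 2 | 2 | 2 | 2 | 3 | 4 | 4
  0 | 0 | 1 | 1 | 2 | 2 | 2 | 3 | 4 | 5 | 5
  0 | 0 | 1 | 2 | 3 | 3 | 3 | 4 | 5 | 6 | 6
  1 | 1 | 2 | 3 | 4 | 4 | 4 | 5 | 6 | 7 | 7
  1 | 1 | 2 | 3 | 4 | 5 | 5 | 6 | 7 | 8 | 8
  1 | 1 | 2 | 3 | 4 | 5 | 5 | 6 | 7 | 8 | 9
  1 | 2 | 3 | 4 | 5 | 6 | 6 | 7 | 8 | 9 | 10
  1 | 2 | 3 | 4 | 5 | 6 | 7 | 8 | 9 | 10 | 11

the unique w with this rank table is (3, 10, 9, 5, 8, 4, 1, 6, 11, 2, 7).

ℓ(w)=30; the 7 essential cells (i,j,r):

[(2, 9, 1), (3, 8, 1), (5, 4, 1), (5, 7, 2), (6, 2, 0), (9, 2, 1), (9, 7, 5)]


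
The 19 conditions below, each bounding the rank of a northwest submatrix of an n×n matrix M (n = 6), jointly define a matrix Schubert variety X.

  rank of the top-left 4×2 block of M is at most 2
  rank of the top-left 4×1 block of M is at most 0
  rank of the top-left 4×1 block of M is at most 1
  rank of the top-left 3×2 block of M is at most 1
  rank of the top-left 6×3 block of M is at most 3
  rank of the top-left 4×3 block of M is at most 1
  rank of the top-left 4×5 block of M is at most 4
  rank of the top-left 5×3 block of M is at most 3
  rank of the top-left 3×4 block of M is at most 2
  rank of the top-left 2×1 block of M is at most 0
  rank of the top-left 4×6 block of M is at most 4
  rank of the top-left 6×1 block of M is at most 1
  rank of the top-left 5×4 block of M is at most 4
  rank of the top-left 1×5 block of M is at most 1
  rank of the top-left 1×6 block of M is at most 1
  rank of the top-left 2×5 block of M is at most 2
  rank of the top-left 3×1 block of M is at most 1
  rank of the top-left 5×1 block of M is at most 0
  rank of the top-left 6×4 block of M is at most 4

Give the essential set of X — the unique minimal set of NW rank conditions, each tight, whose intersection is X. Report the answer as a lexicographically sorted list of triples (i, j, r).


Computing R[i][j] = min implied NW-rank bound (n=6, 19 conditions):

  0 1 1 1 1 1
  0 1 1 2 2 2
  0 1 1 2 3 3
  0 1 1 2 3 4
  0 1 2 3 4 5
  1 2 3 4 5 6

giving w = (2, 4, 5, 6, 3, 1) via Δ²R.

D(w) has 8 cells with 2 SE-corners; essential set:

[(4, 3, 1), (5, 1, 0)]


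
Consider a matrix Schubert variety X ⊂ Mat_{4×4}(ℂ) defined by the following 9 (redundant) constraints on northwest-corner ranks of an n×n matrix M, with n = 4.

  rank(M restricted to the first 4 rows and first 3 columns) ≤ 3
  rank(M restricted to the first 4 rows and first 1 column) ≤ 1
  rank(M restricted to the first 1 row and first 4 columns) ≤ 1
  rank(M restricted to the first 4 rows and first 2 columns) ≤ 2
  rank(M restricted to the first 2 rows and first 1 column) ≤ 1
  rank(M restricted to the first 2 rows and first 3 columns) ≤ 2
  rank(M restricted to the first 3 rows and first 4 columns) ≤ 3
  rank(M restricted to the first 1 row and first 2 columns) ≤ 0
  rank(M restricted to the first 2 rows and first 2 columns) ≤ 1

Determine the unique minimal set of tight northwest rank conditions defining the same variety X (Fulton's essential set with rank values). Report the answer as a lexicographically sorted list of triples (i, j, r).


Rank table r_w(4×4) implied by the 9 constraints:

  row 1: 0  0  1  1
  row 2: 1  1  2  2
  row 3: 1  2  3  3
  row 4: 1  2  3  4

second differences of R give the permutation w = (3, 1, 2, 4).

Fulton essential set (1 of the 2 Rothe cells):

[(1, 2, 0)]


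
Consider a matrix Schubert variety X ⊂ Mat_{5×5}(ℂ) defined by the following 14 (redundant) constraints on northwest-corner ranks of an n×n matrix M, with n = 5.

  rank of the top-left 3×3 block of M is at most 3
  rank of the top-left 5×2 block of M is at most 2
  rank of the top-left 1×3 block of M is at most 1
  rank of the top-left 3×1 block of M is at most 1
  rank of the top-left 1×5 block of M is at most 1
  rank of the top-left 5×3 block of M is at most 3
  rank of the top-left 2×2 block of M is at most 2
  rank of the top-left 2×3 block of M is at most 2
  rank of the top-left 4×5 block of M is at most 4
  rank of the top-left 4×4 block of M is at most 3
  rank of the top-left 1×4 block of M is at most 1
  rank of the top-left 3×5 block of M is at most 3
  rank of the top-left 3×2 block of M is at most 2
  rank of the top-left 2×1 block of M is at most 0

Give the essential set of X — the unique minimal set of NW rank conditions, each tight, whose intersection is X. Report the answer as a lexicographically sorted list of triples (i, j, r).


Rank table r_w(5×5) implied by the 14 constraints:

  i=1: 0, 1, 1, 1, 1
  i=2: 0, 1, 2, 2, 2
  i=3: 1, 2, 3, 3, 3
  i=4: 1, 2, 3, 3, 4
  i=5: 1, 2, 3, 4, 5

reading off 1-entries of Δ²R: w = (2, 3, 1, 5, 4).

ℓ(w)=3; the 2 essential cells (i,j,r):

[(2, 1, 0), (4, 4, 3)]


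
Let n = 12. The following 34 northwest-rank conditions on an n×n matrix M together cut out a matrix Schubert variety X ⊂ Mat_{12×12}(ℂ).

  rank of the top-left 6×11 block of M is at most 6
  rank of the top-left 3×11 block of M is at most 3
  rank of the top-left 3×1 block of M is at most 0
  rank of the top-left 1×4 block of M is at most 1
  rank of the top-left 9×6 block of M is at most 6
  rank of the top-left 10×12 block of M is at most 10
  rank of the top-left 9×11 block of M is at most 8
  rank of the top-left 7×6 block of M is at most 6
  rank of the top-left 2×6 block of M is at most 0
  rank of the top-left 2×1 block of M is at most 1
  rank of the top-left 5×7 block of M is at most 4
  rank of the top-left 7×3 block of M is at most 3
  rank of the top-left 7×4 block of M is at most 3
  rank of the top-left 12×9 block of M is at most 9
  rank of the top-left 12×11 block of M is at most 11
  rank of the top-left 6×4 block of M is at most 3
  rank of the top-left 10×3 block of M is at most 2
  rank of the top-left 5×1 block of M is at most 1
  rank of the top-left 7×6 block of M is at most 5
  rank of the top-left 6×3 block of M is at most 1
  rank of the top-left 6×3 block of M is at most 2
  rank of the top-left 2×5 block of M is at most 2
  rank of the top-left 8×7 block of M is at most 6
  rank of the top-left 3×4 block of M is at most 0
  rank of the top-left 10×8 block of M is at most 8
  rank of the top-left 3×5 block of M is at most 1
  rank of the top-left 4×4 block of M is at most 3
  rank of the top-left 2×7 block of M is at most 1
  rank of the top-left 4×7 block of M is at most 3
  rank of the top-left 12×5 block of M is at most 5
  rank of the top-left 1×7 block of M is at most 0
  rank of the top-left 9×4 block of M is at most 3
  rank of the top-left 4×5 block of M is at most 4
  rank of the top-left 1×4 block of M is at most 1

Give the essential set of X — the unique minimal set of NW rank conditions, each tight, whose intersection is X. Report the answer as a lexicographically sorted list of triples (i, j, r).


The tightest implied rank at each (i,j), from the 34 conditions:

  R[1]: 0 0 0 0 0 0 0 1 1 1 1 1
  R[2]: 0 0 0 0 0 0 1 2 2 2 2 2
  R[3]: 0 0 0 0 1 1 2 3 3 3 3 3
  R[4]: 1 1 1 1 2 2 3 4 4 4 4 4
  R[5]: 1 1 1 2 3 3 4 5 5 5 5 5
  R[6]: 1 1 1 2 3 4 5 6 6 6 6 6
  R[7]: 1 2 2 3 4 5 6 7 7 7 7 7
  R[8]: 1 2 2 3 4 5 6 7 8 8 8 8
  R[9]: 1 2 2 3 4 5 6 7 8 8 8 9
  R[10]: 1 2 2 3 4 5 6 7 8 9 9 10
  R[11]: 1 2 3 4 5 6 7 8 9 10 10 11
  R[12]: 1 2 3 4 5 6 7 8 9 10 11 12

second differences of R give the permutation w = (8, 7, 5, 1, 4, 6, 2, 9, 12, 10, 3, 11).

6 SE-corners of the 26-cell Rothe diagram give Ess(w):

[(1, 7, 0), (2, 6, 0), (3, 4, 0), (6, 3, 1), (9, 11, 8), (10, 3, 2)]


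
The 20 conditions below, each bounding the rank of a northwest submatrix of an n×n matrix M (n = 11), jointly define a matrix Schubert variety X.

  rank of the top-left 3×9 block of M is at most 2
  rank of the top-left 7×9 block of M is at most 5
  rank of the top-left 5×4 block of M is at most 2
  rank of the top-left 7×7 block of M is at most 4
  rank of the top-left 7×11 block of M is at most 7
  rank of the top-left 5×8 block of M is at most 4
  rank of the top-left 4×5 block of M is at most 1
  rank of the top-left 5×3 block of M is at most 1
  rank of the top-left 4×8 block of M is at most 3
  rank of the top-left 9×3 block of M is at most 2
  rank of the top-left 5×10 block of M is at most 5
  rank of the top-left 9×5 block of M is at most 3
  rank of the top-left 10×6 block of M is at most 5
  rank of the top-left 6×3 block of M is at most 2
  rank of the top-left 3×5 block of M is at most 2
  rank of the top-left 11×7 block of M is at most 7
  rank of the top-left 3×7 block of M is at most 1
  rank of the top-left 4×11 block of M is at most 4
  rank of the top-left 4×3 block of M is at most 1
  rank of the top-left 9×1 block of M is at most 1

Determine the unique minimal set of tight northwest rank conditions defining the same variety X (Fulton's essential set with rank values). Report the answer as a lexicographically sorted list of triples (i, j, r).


The tightest implied rank at each (i,j), from the 20 conditions:

  row 1: 1, 1, 1, 1, 1, 1, 1, 1, 1, 1, 1
  row 2: 1, 1, 1, 1, 1, 1, 1, 2, 2, 2, 2
  row 3: 1, 1, 1, 1, 1, 1, 1, 2, 2, 3, 3
  row 4: 1, 1, 1, 1, 1, 2, 2, 3, 3, 4, 4
  row 5: 1, 1, 1, 2, 2, 3, 3, 4, 4, 5, 5
  row 6: 1, 2, 2, 3, 3, 4, 4, 5, 5, 6, 6
  row 7: 1, 2, 2, 3, 3, 4, 4, 5, 5, 6, 7
  row 8: 1, 2, 2, 3, 3, 4, 5, 6, 6, 7, 8
  row 9: 1, 2, 2, 3, 3, 4, 5, 6, 7, 8, 9
  row 10: 1, 2, 3, 4, 4, 5, 6, 7, 8, 9, 10
  row 11: 1, 2, 3, 4, 5, 6, 7, 8, 9, 10, 11

so w = (1, 8, 10, 6, 4, 2, 11, 7, 9, 3, 5).

ℓ(w)=27; the 8 essential cells (i,j,r):

[(3, 7, 1), (3, 9, 2), (4, 5, 1), (5, 3, 1), (7, 7, 4), (7, 9, 5), (9, 3, 2), (9, 5, 3)]


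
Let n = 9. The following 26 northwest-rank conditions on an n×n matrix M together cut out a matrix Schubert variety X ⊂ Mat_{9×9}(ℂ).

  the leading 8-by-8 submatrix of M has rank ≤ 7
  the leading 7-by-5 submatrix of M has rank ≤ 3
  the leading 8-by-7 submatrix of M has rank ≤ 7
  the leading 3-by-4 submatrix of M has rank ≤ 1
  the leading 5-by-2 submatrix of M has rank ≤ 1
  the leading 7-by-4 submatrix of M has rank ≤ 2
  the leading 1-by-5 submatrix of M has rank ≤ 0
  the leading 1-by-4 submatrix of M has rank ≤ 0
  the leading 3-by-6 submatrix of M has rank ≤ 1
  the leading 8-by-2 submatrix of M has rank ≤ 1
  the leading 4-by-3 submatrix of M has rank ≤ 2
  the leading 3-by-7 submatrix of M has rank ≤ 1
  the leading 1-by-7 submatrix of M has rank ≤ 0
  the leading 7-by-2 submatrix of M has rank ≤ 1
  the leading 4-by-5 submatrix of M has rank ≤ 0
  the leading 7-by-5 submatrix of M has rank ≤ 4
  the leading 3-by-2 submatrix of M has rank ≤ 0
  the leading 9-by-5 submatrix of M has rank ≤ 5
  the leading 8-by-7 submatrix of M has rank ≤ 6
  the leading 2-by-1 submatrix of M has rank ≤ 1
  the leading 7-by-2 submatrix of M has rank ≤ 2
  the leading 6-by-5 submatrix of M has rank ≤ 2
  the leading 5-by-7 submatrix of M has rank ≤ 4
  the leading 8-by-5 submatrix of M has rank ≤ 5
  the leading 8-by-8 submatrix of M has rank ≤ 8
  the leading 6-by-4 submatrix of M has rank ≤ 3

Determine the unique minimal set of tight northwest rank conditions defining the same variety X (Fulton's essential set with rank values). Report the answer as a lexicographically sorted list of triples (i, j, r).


Recovering R(i,j) via the rank-extension bound from the 26 conditions:

  0  0  0  0  0  0  0  1  1
  0  0  0  0  0  1  1  2  2
  0  0  0  0  0  1  1  2  3
  0  0  0  0  0  1  2  3  4
  1  1  1  1  1  2  3  4  5
  1  1  2  2  2  3  4  5  6
  1  1  2  2  3  4  5  6  7
  1  1  2  3  4  5  6  7  8
  1  2  3  4  5  6  7  8  9

the unique w with this rank table is (8, 6, 9, 7, 1, 3, 5, 4, 2).

ℓ(w)=27; the 5 essential cells (i,j,r):

[(1, 7, 0), (3, 7, 1), (4, 5, 0), (7, 4, 2), (8, 2, 1)]


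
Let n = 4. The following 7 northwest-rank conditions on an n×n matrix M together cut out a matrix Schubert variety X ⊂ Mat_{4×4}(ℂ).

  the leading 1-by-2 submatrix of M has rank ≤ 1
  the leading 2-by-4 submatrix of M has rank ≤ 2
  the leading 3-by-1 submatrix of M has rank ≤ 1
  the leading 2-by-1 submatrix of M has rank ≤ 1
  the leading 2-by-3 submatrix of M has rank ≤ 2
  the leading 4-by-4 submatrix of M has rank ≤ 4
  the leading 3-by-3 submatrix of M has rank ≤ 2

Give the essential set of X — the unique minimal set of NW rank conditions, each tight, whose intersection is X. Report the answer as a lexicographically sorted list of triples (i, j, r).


The tightest implied rank at each (i,j), from the 7 conditions:

  i=1: 1 | 1 | 1 | 1
  i=2: 1 | 2 | 2 | 2
  i=3: 1 | 2 | 2 | 3
  i=4: 1 | 2 | 3 | 4

reading off 1-entries of Δ²R: w = (1, 2, 4, 3).

ℓ(w)=1; the 1 essential cell (i,j,r):

[(3, 3, 2)]


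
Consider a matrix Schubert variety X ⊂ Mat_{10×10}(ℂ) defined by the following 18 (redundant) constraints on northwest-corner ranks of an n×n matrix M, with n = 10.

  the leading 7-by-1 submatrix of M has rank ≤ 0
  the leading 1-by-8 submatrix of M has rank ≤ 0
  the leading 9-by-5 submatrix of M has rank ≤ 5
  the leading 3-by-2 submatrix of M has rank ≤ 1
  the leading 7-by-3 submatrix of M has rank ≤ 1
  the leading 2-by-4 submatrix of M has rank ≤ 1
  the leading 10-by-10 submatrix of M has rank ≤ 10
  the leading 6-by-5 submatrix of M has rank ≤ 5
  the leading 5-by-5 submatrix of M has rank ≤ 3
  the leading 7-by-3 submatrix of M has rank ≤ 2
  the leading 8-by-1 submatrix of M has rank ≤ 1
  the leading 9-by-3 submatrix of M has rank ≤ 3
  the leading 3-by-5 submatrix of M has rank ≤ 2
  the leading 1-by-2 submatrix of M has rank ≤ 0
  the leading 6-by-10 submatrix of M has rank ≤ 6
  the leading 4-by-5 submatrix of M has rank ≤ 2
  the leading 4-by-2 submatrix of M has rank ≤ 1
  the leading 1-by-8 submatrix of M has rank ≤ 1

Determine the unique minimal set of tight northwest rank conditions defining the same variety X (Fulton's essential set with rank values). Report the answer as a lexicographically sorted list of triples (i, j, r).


Computing R[i][j] = min implied NW-rank bound (n=10, 18 conditions):

  row 1: 0  0  0  0  0  0  0  0  1  1
  row 2: 0  1  1  1  1  1  1  1  2  2
  row 3: 0  1  1  2  2  2  2  2  3  3
  row 4: 0  1  1  2  2  3  3  3  4  4
  row 5: 0  1  1  2  3  4  4  4  5  5
  row 6: 0  1  1  2  3  4  5  5  6  6
  row 7: 0  1  1  2  3  4  5  6  7  7
  row 8: 1  2  2  3  4  5  6  7  8  8
  row 9: 1  2  3  4  5  6  7  8  9  9
  row 10: 1  2  3  4  5  6  7  8  9  10

reading off 1-entries of Δ²R: w = (9, 2, 4, 6, 5, 7, 8, 1, 3, 10).

Fulton essential set (4 of the 20 Rothe cells):

[(1, 8, 0), (4, 5, 2), (7, 1, 0), (7, 3, 1)]


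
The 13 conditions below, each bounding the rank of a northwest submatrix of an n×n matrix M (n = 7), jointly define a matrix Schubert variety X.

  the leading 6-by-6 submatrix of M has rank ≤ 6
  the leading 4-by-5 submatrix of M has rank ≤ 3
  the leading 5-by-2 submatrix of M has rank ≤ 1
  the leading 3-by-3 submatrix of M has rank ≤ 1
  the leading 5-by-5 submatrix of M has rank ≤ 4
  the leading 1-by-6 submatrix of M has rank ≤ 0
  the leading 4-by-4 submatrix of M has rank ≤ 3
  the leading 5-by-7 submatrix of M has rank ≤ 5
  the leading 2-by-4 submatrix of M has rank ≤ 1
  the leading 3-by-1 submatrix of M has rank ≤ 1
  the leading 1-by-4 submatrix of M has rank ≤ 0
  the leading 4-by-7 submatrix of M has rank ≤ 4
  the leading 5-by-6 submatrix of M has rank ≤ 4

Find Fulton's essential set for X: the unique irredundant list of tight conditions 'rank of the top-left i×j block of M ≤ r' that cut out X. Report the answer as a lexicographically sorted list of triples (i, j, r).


The tightest implied rank at each (i,j), from the 13 conditions:

  row 1: 0 0 0 0 0 0 1
  row 2: 1 1 1 1 1 1 2
  row 3: 1 1 1 2 2 2 3
  row 4: 1 1 2 3 3 3 4
  row 5: 1 1 2 3 4 4 5
  row 6: 1 2 3 4 5 5 6
  row 7: 1 2 3 4 5 6 7

so w = (7, 1, 4, 3, 5, 2, 6).

D(w) has 10 cells with 3 SE-corners; essential set:

[(1, 6, 0), (3, 3, 1), (5, 2, 1)]


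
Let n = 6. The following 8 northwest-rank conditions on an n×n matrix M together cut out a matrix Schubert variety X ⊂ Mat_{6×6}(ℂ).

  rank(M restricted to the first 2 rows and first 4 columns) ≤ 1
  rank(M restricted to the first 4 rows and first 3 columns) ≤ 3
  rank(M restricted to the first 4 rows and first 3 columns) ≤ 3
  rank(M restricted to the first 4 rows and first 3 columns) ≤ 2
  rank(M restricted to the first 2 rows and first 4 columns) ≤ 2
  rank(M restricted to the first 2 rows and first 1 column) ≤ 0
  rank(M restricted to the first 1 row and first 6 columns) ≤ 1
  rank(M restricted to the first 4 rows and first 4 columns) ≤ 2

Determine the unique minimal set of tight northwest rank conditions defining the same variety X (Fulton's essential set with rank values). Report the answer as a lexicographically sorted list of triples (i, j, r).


Recovering R(i,j) via the rank-extension bound from the 8 conditions:

  row 1: 0 | 1 | 1 | 1 | 1 | 1
  row 2: 0 | 1 | 1 | 1 | 2 | 2
  row 3: 1 | 2 | 2 | 2 | 3 | 3
  row 4: 1 | 2 | 2 | 2 | 3 | 4
  row 5: 1 | 2 | 3 | 3 | 4 | 5
  row 6: 1 | 2 | 3 | 4 | 5 | 6

hence w(1..6) = (2, 5, 1, 6, 3, 4).

ℓ(w)=6; the 3 essential cells (i,j,r):

[(2, 1, 0), (2, 4, 1), (4, 4, 2)]


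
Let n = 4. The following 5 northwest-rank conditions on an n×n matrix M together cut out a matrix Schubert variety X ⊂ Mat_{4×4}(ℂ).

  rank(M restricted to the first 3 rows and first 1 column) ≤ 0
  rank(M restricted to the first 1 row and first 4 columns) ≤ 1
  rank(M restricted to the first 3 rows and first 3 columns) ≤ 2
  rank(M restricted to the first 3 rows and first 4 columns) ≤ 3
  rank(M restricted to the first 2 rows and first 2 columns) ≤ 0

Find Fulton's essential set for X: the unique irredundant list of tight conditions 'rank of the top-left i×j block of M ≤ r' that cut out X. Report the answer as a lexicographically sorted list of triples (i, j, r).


Computing R[i][j] = min implied NW-rank bound (n=4, 5 conditions):

  row 1: 0 | 0 | 1 | 1
  row 2: 0 | 0 | 1 | 2
  row 3: 0 | 1 | 2 | 3
  row 4: 1 | 2 | 3 | 4

hence w(1..4) = (3, 4, 2, 1).

2 SE-corners of the 5-cell Rothe diagram give Ess(w):

[(2, 2, 0), (3, 1, 0)]


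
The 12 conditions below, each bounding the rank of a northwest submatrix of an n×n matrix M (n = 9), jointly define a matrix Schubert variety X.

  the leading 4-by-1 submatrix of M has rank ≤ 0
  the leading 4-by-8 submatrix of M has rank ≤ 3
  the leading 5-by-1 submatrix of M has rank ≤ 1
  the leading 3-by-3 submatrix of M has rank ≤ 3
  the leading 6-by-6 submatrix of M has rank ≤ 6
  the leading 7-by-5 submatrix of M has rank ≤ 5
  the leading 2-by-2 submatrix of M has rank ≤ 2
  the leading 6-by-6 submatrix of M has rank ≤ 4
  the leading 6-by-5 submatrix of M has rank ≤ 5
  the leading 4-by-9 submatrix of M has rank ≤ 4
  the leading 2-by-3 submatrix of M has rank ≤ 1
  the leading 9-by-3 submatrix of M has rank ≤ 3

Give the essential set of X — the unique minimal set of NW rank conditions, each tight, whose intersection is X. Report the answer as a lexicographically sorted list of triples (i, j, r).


Propagating the 12 rank bounds to every northwest block:

  row 1: 0 1 1 1 1 1 1 1 1
  row 2: 0 1 1 2 2 2 2 2 2
  row 3: 0 1 2 3 3 3 3 3 3
  row 4: 0 1 2 3 3 3 3 3 4
  row 5: 1 2 3 4 4 4 4 4 5
  row 6: 1 2 3 4 4 4 5 5 6
  row 7: 1 2 3 4 5 5 6 6 7
  row 8: 1 2 3 4 5 6 7 7 8
  row 9: 1 2 3 4 5 6 7 8 9

giving w = (2, 4, 3, 9, 1, 7, 5, 6, 8) via Δ²R.

Rothe diagram D(w) (11 cells), 4 SE-corners (essential conditions):

[(2, 3, 1), (4, 1, 0), (4, 8, 3), (6, 6, 4)]


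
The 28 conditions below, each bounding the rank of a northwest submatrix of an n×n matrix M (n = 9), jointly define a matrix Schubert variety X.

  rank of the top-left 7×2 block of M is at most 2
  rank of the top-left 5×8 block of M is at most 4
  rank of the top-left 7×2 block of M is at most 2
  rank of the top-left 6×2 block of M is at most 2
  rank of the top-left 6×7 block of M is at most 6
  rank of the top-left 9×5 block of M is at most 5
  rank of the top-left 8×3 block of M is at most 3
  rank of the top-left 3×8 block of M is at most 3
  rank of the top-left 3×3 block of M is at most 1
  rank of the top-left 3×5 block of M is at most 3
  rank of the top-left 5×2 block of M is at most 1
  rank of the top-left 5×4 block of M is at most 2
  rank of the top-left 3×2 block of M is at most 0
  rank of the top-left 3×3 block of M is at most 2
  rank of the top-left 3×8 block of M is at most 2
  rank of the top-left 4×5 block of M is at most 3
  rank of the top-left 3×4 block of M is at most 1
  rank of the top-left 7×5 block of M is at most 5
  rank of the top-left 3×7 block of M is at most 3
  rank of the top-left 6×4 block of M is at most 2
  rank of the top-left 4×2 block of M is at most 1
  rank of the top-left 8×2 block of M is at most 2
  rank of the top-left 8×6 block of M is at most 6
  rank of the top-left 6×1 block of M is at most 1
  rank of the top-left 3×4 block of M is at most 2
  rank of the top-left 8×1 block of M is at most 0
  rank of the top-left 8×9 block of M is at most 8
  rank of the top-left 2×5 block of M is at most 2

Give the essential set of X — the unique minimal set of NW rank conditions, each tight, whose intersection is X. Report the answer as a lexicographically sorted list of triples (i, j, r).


Rank table r_w(9×9) implied by the 28 constraints:

  R[1]: 0  0  1  1  1  1  1  1  1
  R[2]: 0  0  1  1  2  2  2  2  2
  R[3]: 0  0  1  1  2  2  2  2  3
  R[4]: 0  1  2  2  3  3  3  3  4
  R[5]: 0  1  2  2  3  4  4  4  5
  R[6]: 0  1  2  2  3  4  5  5  6
  R[7]: 0  1  2  3  4  5  6  6  7
  R[8]: 0  1  2  3  4  5  6  7  8
  R[9]: 1  2  3  4  5  6  7  8  9

hence w(1..9) = (3, 5, 9, 2, 6, 7, 4, 8, 1).

ℓ(w)=18; the 5 essential cells (i,j,r):

[(3, 2, 0), (3, 4, 1), (3, 8, 2), (6, 4, 2), (8, 1, 0)]


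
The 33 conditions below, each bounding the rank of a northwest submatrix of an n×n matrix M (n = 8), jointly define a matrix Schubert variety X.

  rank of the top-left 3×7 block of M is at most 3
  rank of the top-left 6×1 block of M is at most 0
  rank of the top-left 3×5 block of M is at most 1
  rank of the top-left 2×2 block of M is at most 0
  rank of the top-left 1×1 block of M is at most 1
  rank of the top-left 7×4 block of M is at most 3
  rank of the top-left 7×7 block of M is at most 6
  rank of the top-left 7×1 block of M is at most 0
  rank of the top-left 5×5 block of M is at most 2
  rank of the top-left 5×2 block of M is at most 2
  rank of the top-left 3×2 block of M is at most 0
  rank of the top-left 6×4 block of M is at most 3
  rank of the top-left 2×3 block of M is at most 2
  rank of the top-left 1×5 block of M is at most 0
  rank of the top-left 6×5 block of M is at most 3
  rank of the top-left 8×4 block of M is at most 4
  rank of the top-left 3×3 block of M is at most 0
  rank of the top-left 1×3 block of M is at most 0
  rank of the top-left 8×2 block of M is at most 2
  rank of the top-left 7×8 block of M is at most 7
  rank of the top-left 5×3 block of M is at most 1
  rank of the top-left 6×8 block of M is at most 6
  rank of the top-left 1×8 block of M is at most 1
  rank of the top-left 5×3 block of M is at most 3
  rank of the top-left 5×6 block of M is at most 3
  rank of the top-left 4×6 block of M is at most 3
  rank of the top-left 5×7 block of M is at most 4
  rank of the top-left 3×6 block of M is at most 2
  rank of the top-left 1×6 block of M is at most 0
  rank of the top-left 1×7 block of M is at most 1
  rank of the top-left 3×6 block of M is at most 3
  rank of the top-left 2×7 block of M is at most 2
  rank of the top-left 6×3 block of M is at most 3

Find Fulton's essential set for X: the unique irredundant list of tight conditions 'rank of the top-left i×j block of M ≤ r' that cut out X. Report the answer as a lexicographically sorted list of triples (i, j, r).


Rank table r_w(8×8) implied by the 33 constraints:

  row 1: 0 0 0 0 0 0 1 1
  row 2: 0 0 0 1 1 1 2 2
  row 3: 0 0 0 1 1 2 3 3
  row 4: 0 1 1 2 2 3 4 4
  row 5: 0 1 1 2 2 3 4 5
  row 6: 0 1 2 3 3 4 5 6
  row 7: 0 1 2 3 4 5 6 7
  row 8: 1 2 3 4 5 6 7 8

so w = (7, 4, 6, 2, 8, 3, 5, 1).

ℓ(w)=19; the 6 essential cells (i,j,r):

[(1, 6, 0), (3, 3, 0), (3, 5, 1), (5, 3, 1), (5, 5, 2), (7, 1, 0)]


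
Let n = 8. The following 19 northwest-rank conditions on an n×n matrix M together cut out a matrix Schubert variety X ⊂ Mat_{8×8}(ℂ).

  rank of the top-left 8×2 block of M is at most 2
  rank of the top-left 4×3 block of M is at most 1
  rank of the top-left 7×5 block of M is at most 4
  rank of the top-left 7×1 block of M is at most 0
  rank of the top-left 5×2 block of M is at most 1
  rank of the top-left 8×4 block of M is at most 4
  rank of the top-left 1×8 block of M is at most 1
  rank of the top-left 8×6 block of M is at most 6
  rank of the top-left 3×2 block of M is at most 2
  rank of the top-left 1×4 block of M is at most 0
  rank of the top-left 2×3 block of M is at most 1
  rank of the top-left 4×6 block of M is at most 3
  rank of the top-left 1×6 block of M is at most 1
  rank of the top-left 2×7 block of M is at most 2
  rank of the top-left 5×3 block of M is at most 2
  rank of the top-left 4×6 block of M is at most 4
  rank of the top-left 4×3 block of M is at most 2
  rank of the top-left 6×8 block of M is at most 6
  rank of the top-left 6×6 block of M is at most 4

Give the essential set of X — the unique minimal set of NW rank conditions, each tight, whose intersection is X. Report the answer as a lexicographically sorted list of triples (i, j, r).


Recovering R(i,j) via the rank-extension bound from the 19 conditions:

  i=1: 0 | 0 | 0 | 0 | 1 | 1 | 1 | 1
  i=2: 0 | 1 | 1 | 1 | 2 | 2 | 2 | 2
  i=3: 0 | 1 | 1 | 2 | 3 | 3 | 3 | 3
  i=4: 0 | 1 | 1 | 2 | 3 | 3 | 4 | 4
  i=5: 0 | 1 | 2 | 3 | 4 | 4 | 5 | 5
  i=6: 0 | 1 | 2 | 3 | 4 | 4 | 5 | 6
  i=7: 0 | 1 | 2 | 3 | 4 | 5 | 6 | 7
  i=8: 1 | 2 | 3 | 4 | 5 | 6 | 7 | 8

the unique w with this rank table is (5, 2, 4, 7, 3, 8, 6, 1).

ℓ(w)=14; the 5 essential cells (i,j,r):

[(1, 4, 0), (4, 3, 1), (4, 6, 3), (6, 6, 4), (7, 1, 0)]


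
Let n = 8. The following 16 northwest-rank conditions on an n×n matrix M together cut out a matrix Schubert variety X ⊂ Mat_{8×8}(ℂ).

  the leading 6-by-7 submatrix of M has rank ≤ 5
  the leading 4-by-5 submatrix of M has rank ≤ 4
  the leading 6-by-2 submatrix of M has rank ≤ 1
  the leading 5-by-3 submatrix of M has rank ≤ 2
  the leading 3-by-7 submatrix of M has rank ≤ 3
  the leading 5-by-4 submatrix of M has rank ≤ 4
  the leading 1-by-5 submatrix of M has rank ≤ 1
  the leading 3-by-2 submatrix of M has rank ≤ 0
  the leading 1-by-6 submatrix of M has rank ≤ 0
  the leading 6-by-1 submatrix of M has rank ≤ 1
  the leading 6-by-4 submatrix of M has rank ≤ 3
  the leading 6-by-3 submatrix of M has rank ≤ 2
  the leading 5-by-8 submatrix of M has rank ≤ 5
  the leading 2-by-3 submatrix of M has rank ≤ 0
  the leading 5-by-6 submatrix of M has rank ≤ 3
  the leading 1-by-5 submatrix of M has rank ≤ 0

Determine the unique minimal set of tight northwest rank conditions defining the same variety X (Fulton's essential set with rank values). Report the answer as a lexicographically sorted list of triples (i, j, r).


Propagating the 16 rank bounds to every northwest block:

  row 1: 0 0 0 0 0 0 1 1
  row 2: 0 0 0 1 1 1 2 2
  row 3: 0 0 1 2 2 2 3 3
  row 4: 1 1 2 3 3 3 4 4
  row 5: 1 1 2 3 3 3 4 5
  row 6: 1 1 2 3 4 4 5 6
  row 7: 1 2 3 4 5 5 6 7
  row 8: 1 2 3 4 5 6 7 8

hence w(1..8) = (7, 4, 3, 1, 8, 5, 2, 6).

Rothe diagram D(w) (15 cells), 5 SE-corners (essential conditions):

[(1, 6, 0), (2, 3, 0), (3, 2, 0), (5, 6, 3), (6, 2, 1)]
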